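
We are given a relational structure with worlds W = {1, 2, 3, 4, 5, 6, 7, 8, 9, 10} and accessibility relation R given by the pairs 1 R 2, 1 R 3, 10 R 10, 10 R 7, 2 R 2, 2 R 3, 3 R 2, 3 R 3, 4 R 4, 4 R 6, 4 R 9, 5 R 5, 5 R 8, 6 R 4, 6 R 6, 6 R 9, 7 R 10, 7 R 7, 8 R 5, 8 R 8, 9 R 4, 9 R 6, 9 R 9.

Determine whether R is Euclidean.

Euclidean: yes — any two successors of a common world are R-related.

Yes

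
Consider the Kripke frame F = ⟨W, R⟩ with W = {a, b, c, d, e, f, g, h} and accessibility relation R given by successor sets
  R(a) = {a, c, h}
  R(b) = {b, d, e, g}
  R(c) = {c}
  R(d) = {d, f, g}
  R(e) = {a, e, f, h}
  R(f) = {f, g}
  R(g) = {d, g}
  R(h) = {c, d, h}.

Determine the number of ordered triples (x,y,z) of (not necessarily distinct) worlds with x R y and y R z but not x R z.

Enumerating: (a,h,d), (b,d,f), (b,e,a), (b,e,f), (b,e,h), (e,a,c), (e,f,g), (e,h,c), (e,h,d), (f,g,d), (g,d,f), (h,d,f), (h,d,g).

13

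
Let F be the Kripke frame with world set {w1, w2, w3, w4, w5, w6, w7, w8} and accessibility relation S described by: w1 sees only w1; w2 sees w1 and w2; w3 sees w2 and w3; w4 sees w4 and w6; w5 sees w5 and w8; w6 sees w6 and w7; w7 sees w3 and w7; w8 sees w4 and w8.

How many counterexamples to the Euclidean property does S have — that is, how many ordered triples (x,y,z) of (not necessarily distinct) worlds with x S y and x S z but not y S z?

Enumerating: (w2,w1,w2), (w3,w2,w3), (w4,w6,w4), (w5,w8,w5), (w6,w7,w6), (w7,w3,w7), (w8,w4,w8).

7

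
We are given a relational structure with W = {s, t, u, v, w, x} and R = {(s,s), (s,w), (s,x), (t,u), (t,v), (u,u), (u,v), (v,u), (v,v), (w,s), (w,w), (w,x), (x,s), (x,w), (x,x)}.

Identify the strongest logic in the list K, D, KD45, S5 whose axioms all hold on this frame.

KD45

Serial (axiom D): yes — every world has a successor (e.g. s R s).
Transitive (axiom 4): yes — every two-step R-path is closed by a direct edge.
Euclidean (axiom 5): yes — any two successors of a common world are R-related.
Reflexive (axiom T): no — t is not related to itself.
So F validates K, D, KD45; S5 would additionally require R to be reflexive. The strongest is KD45.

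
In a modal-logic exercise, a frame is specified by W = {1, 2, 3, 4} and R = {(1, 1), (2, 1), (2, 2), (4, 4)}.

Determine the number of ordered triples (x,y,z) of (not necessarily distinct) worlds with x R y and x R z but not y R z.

1

Enumerating: (2,1,2).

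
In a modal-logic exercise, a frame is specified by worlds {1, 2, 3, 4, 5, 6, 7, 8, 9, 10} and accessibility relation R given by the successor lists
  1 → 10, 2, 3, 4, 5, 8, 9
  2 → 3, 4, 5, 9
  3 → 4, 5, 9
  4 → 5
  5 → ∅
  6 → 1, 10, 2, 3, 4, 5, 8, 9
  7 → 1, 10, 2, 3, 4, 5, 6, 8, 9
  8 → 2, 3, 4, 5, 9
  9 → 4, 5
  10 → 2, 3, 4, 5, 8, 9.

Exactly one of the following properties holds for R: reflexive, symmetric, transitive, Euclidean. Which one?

transitive

Reflexive: no — 1 is not related to itself.
Symmetric: no — 1 R 10 but not 10 R 1.
Transitive: yes — every two-step R-path is closed by a direct edge.
Euclidean: no — 1 R 2 and 1 R 10, but not 2 R 10.
Only transitive holds.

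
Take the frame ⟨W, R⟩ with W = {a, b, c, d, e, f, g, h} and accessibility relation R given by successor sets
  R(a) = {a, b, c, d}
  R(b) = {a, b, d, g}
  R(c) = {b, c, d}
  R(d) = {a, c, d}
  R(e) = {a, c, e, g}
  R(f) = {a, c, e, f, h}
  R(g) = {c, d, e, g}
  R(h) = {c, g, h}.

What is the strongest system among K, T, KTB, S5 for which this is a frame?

Reflexive (axiom T): yes — every world is R-related to itself.
Symmetric (axiom B): no — a R c but not c R a.
Euclidean (axiom 5): no — a R b and a R c, but not b R c.
So F validates K, T; KTB would additionally require R to be symmetric. The strongest is T.

T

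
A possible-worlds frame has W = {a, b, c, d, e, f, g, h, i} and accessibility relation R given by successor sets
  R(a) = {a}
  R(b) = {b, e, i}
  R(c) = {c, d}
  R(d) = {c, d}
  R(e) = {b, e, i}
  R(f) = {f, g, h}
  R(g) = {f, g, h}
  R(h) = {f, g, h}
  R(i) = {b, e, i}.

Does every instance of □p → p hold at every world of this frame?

Axiom T corresponds to the accessibility relation being reflexive.
Reflexive: yes — every world is R-related to itself.

Yes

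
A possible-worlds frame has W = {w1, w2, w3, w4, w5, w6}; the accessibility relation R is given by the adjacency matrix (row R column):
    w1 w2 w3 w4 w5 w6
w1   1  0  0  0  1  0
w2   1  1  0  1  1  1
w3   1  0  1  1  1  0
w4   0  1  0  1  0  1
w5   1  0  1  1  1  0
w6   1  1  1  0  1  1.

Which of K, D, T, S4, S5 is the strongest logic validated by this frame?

T

Serial (axiom D): yes — every world has a successor (e.g. w1 R w1).
Reflexive (axiom T): yes — every world is R-related to itself.
Transitive (axiom 4): no — w1 R w5 and w5 R w3, but not w1 R w3.
Euclidean (axiom 5): no — w2 R w1 and w2 R w4, but not w1 R w4.
So F validates K, D, T; S4 would additionally require R to be transitive. The strongest is T.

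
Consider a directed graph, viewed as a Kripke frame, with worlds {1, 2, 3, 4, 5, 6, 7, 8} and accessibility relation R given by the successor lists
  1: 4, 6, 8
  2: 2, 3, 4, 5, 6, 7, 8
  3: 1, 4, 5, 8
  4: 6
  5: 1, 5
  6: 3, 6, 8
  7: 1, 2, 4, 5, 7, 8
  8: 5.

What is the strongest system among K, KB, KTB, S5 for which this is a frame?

Symmetric (axiom B): no — 1 R 4 but not 4 R 1.
Reflexive (axiom T): no — 1 is not related to itself.
Euclidean (axiom 5): no — 1 R 4 and 1 R 8, but not 4 R 8.
So F validates K; KB would additionally require R to be symmetric. The strongest is K.

K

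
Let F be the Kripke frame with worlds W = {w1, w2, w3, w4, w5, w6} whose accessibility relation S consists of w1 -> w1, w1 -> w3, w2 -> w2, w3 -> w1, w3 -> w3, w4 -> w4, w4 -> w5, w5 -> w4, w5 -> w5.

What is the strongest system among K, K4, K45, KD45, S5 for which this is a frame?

K45

Transitive (axiom 4): yes — every two-step S-path is closed by a direct edge.
Euclidean (axiom 5): yes — any two successors of a common world are S-related.
Serial (axiom D): no — w6 has no S-successor.
Reflexive (axiom T): no — w6 is not related to itself.
So F validates K, K4, K45; KD45 would additionally require S to be serial. The strongest is K45.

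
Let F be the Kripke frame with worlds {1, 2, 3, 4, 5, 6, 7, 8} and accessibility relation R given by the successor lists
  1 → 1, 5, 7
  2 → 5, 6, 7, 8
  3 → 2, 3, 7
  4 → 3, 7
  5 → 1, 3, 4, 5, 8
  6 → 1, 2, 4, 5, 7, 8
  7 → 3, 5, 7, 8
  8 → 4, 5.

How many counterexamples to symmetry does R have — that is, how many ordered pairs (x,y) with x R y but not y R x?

17

Enumerating: (1,7), (2,5), (2,7), (2,8), (3,2), (4,3), (4,7), (5,3), (5,4), (6,1), (6,4), (6,5), (6,7), (6,8), (7,5), (7,8), (8,4).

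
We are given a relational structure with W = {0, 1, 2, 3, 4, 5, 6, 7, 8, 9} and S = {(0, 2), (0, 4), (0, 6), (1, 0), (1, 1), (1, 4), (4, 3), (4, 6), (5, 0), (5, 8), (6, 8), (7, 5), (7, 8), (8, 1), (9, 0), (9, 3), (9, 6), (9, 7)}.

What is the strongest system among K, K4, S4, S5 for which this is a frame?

K

Transitive (axiom 4): no — 0 S 4 and 4 S 3, but not 0 S 3.
Reflexive (axiom T): no — 0 is not related to itself.
Euclidean (axiom 5): no — 0 S 2 and 0 S 4, but not 2 S 4.
So F validates K; K4 would additionally require S to be transitive. The strongest is K.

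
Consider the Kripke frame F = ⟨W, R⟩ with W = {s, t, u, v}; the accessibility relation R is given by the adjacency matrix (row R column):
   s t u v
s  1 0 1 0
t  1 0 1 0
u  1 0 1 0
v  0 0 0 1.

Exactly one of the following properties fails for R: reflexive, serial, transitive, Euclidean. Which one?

reflexive

Reflexive: no — t is not related to itself.
Serial: yes — every world has a successor (e.g. s R s).
Transitive: yes — every two-step R-path is closed by a direct edge.
Euclidean: yes — any two successors of a common world are R-related.
Only reflexive fails.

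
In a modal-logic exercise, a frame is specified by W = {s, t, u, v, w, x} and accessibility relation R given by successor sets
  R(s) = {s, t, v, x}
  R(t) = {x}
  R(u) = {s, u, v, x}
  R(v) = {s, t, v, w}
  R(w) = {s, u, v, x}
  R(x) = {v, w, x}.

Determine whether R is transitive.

No

Transitive: no — s R v and v R w, but not s R w.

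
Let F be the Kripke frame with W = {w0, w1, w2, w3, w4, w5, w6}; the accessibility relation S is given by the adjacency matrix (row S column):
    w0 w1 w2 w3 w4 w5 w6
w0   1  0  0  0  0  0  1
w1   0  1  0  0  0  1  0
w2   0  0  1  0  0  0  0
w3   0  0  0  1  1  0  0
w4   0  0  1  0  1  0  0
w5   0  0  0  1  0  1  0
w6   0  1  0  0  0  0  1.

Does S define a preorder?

No

Reflexive: yes — every world is S-related to itself.
Transitive: no — w0 S w6 and w6 S w1, but not w0 S w1.
So S is not a preorder.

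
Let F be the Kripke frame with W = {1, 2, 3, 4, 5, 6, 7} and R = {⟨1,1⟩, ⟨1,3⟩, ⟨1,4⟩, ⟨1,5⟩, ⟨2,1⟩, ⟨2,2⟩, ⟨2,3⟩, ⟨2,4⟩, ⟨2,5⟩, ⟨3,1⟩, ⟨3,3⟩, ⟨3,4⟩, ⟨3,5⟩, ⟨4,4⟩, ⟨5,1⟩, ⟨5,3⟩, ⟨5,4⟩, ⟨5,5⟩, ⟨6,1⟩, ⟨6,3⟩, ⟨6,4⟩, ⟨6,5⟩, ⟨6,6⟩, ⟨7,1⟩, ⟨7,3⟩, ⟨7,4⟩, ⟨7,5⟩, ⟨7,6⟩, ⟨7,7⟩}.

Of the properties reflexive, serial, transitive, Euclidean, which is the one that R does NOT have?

Reflexive: yes — every world is R-related to itself.
Serial: yes — every world has a successor (e.g. 1 R 1).
Transitive: yes — every two-step R-path is closed by a direct edge.
Euclidean: no — 1 R 4 and 1 R 3, but not 4 R 3.
Only Euclidean fails.

Euclidean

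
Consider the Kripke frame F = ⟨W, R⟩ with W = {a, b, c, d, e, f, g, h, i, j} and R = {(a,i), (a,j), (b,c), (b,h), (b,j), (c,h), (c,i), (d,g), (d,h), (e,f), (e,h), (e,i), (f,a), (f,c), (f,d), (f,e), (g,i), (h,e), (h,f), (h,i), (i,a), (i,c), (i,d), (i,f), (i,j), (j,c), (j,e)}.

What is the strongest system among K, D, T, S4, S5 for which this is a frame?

Serial (axiom D): yes — every world has a successor (e.g. a R i).
Reflexive (axiom T): no — a is not related to itself.
Transitive (axiom 4): no — a R i and i R c, but not a R c.
Euclidean (axiom 5): no — a R j and a R i, but not j R i.
So F validates K, D; T would additionally require R to be reflexive. The strongest is D.

D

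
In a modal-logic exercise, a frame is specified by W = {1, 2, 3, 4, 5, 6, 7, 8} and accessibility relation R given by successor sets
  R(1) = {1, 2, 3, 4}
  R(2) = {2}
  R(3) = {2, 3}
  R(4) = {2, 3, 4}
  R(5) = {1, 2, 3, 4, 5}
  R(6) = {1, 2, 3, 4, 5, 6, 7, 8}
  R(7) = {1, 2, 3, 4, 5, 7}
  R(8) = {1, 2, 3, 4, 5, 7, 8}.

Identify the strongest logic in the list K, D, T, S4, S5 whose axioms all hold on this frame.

S4

Serial (axiom D): yes — every world has a successor (e.g. 1 R 1).
Reflexive (axiom T): yes — every world is R-related to itself.
Transitive (axiom 4): yes — every two-step R-path is closed by a direct edge.
Euclidean (axiom 5): no — 1 R 2 and 1 R 3, but not 2 R 3.
So F validates K, D, T, S4; S5 would additionally require R to be Euclidean. The strongest is S4.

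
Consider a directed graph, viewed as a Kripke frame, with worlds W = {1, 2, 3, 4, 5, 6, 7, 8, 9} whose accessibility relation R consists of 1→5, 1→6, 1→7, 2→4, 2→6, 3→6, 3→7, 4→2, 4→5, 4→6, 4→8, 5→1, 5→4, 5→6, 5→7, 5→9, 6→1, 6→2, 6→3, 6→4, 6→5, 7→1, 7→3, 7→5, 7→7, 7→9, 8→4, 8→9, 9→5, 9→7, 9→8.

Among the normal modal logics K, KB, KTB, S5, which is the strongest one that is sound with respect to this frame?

KB

Symmetric (axiom B): yes — every pair in R has its reverse in R.
Reflexive (axiom T): no — 1 is not related to itself.
Euclidean (axiom 5): no — 1 R 6 and 1 R 7, but not 6 R 7.
So F validates K, KB; KTB would additionally require R to be reflexive. The strongest is KB.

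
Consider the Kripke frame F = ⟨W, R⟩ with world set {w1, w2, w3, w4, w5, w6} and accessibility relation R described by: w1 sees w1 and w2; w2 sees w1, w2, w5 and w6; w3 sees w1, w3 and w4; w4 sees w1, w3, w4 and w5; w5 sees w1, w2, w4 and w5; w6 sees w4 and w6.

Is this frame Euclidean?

No

Euclidean: no — w2 R w1 and w2 R w5, but not w1 R w5.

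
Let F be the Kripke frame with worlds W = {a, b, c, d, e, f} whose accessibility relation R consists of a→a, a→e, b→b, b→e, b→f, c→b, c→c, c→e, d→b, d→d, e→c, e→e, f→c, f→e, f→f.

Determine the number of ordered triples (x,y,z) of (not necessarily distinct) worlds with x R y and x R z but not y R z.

Enumerating: (a,e,a), (b,e,b), (b,e,f), (b,f,b), (c,b,c), (c,e,b), (d,b,d), (f,c,f), (f,e,f).

9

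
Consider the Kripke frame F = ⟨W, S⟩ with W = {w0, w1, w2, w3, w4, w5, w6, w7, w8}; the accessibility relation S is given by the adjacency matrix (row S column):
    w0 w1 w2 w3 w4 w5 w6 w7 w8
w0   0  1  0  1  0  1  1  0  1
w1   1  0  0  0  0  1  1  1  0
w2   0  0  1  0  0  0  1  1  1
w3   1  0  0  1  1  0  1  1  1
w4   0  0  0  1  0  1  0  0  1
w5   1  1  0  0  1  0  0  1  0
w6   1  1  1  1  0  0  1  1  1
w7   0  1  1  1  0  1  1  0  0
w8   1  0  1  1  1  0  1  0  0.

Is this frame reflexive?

Reflexive: no — w0 is not related to itself.

No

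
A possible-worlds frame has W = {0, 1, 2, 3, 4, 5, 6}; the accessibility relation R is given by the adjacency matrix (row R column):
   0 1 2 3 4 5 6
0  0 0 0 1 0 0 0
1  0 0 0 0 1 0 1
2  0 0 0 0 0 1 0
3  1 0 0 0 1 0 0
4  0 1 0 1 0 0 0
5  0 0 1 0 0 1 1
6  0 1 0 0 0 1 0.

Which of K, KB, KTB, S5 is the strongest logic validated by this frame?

Symmetric (axiom B): yes — every pair in R has its reverse in R.
Reflexive (axiom T): no — 0 is not related to itself.
Euclidean (axiom 5): no — 1 R 4 and 1 R 6, but not 4 R 6.
So F validates K, KB; KTB would additionally require R to be reflexive. The strongest is KB.

KB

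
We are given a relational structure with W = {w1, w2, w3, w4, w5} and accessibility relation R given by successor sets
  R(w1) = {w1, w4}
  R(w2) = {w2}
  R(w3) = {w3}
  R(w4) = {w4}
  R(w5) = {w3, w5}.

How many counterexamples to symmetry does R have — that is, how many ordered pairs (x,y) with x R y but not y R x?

2

Enumerating: (w1,w4), (w5,w3).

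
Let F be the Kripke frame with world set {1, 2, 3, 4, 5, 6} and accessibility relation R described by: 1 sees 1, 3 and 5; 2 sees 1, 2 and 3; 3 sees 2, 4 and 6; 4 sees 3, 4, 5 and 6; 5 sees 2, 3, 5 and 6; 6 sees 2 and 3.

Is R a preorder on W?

No

Reflexive: no — 3 is not related to itself.
Transitive: no — 1 R 3 and 3 R 2, but not 1 R 2.
So R is not a preorder.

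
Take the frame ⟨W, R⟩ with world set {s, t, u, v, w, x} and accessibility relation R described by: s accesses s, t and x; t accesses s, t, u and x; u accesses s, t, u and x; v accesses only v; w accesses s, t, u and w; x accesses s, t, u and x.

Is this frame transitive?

Transitive: no — s R t and t R u, but not s R u.

No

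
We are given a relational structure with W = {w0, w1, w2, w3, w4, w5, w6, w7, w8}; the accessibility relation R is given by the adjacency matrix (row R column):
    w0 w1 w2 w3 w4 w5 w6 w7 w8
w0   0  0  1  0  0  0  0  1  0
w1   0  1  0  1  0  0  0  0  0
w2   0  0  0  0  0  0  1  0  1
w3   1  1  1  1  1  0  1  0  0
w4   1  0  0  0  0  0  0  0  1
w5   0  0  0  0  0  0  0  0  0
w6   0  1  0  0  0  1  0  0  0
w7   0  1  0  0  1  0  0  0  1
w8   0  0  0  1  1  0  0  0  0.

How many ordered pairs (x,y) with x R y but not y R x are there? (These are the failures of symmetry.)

Enumerating: (w0,w2), (w0,w7), (w2,w6), (w2,w8), (w3,w0), (w3,w2), (w3,w4), (w3,w6), (w4,w0), (w6,w1), (w6,w5), (w7,w1), (w7,w4), (w7,w8), (w8,w3).

15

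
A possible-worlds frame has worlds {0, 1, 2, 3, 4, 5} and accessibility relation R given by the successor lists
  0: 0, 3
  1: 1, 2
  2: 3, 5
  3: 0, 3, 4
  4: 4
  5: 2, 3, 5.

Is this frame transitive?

No

Transitive: no — 0 R 3 and 3 R 4, but not 0 R 4.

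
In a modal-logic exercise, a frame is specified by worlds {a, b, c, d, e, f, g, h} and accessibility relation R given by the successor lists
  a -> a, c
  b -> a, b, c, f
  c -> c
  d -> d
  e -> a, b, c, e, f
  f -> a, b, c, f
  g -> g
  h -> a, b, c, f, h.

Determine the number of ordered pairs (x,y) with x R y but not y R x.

13

Enumerating: (a,c), (b,a), (b,c), (e,a), (e,b), (e,c), (e,f), (f,a), (f,c), (h,a), (h,b), (h,c), (h,f).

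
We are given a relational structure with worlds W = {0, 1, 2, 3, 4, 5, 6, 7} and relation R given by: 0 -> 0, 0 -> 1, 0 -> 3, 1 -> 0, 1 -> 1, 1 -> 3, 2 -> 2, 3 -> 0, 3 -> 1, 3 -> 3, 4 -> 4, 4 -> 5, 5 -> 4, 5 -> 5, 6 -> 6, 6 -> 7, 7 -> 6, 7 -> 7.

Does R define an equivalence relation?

Reflexive: yes — every world is R-related to itself.
Symmetric: yes — every pair in R has its reverse in R.
Transitive: yes — every two-step R-path is closed by a direct edge.
So R is an equivalence relation.

Yes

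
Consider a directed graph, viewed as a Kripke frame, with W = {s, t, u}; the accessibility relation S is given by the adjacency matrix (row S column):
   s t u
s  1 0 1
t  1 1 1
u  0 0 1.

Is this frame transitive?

Transitive: yes — every two-step S-path is closed by a direct edge.

Yes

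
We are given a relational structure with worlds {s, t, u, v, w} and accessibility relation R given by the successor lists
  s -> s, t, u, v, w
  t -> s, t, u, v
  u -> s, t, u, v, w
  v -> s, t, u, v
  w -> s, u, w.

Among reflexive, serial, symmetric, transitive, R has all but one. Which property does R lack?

transitive

Reflexive: yes — every world is R-related to itself.
Serial: yes — every world has a successor (e.g. s R s).
Symmetric: yes — every pair in R has its reverse in R.
Transitive: no — t R s and s R w, but not t R w.
Only transitive fails.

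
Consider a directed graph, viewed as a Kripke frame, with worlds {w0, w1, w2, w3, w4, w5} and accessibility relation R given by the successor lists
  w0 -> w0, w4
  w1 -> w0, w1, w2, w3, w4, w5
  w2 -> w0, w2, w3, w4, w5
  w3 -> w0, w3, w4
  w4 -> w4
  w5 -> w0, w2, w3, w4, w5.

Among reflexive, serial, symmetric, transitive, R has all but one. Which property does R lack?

Reflexive: yes — every world is R-related to itself.
Serial: yes — every world has a successor (e.g. w0 R w0).
Symmetric: no — w0 R w4 but not w4 R w0.
Transitive: yes — every two-step R-path is closed by a direct edge.
Only symmetric fails.

symmetric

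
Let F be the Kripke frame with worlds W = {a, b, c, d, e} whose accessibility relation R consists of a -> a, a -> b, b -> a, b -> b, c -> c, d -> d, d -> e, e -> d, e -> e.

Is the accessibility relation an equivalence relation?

Reflexive: yes — every world is R-related to itself.
Symmetric: yes — every pair in R has its reverse in R.
Transitive: yes — every two-step R-path is closed by a direct edge.
So R is an equivalence relation.

Yes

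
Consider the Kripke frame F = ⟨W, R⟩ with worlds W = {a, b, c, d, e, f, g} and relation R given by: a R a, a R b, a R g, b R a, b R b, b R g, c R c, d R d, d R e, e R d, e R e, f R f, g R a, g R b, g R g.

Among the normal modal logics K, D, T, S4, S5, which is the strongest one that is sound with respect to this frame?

S5

Serial (axiom D): yes — every world has a successor (e.g. a R a).
Reflexive (axiom T): yes — every world is R-related to itself.
Transitive (axiom 4): yes — every two-step R-path is closed by a direct edge.
Euclidean (axiom 5): yes — any two successors of a common world are R-related.
So F validates K, D, T, S4, S5. The strongest is S5.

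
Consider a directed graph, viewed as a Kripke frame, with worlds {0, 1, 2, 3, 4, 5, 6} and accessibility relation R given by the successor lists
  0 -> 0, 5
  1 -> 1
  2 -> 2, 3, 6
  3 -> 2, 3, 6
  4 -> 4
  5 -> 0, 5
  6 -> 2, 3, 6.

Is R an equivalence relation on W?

Yes

Reflexive: yes — every world is R-related to itself.
Symmetric: yes — every pair in R has its reverse in R.
Transitive: yes — every two-step R-path is closed by a direct edge.
So R is an equivalence relation.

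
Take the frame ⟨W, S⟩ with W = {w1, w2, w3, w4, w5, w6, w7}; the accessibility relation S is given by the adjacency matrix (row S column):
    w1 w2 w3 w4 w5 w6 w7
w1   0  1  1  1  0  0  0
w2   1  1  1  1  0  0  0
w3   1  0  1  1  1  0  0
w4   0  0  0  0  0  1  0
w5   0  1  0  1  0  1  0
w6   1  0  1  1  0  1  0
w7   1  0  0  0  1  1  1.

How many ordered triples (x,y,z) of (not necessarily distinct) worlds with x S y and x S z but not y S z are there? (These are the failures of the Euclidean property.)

38

Enumerating: (w1,w3,w2), (w1,w4,w2), (w1,w4,w3), (w1,w4,w4), (w2,w1,w1), (w2,w3,w2), (w2,w4,w1), (w2,w4,w2), (w2,w4,w3), (w2,w4,w4), (w3,w1,w1), (w3,w1,w5), … and 26 more.
Total: 38.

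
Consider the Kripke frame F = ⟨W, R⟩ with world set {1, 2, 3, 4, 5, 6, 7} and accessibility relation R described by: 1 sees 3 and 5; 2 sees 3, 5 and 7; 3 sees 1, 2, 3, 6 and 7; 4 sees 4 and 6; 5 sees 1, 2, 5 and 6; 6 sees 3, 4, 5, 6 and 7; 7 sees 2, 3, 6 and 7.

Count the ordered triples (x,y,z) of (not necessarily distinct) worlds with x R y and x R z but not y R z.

37

Enumerating: (1,3,5), (1,5,3), (2,3,5), (2,5,3), (2,5,7), (2,7,5), (3,1,1), (3,1,2), (3,1,6), (3,1,7), (3,2,1), (3,2,2), … and 25 more.
Total: 37.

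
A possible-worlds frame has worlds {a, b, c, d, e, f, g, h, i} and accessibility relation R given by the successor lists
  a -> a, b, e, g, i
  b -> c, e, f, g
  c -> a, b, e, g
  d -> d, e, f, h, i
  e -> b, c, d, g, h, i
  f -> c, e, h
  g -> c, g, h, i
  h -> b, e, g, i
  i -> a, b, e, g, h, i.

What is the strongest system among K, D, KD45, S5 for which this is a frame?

D

Serial (axiom D): yes — every world has a successor (e.g. a R a).
Transitive (axiom 4): no — a R b and b R c, but not a R c.
Euclidean (axiom 5): no — a R b and a R i, but not b R i.
Reflexive (axiom T): no — b is not related to itself.
So F validates K, D; KD45 would additionally require R to be Euclidean and transitive. The strongest is D.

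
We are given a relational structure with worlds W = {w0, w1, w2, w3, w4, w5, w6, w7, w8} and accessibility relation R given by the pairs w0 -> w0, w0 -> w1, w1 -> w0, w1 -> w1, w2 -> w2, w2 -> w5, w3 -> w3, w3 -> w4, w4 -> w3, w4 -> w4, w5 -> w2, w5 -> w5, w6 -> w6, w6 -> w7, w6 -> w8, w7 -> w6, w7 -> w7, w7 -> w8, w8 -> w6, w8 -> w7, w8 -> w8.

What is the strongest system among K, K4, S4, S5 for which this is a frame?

S5

Transitive (axiom 4): yes — every two-step R-path is closed by a direct edge.
Reflexive (axiom T): yes — every world is R-related to itself.
Euclidean (axiom 5): yes — any two successors of a common world are R-related.
So F validates K, K4, S4, S5. The strongest is S5.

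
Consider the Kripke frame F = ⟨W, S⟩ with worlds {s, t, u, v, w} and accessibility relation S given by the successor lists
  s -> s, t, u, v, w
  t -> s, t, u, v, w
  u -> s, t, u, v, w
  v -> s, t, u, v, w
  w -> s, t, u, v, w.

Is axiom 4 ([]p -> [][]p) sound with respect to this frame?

Yes

The schema 4 characterises exactly the transitive frames.
Transitive: yes — every two-step S-path is closed by a direct edge.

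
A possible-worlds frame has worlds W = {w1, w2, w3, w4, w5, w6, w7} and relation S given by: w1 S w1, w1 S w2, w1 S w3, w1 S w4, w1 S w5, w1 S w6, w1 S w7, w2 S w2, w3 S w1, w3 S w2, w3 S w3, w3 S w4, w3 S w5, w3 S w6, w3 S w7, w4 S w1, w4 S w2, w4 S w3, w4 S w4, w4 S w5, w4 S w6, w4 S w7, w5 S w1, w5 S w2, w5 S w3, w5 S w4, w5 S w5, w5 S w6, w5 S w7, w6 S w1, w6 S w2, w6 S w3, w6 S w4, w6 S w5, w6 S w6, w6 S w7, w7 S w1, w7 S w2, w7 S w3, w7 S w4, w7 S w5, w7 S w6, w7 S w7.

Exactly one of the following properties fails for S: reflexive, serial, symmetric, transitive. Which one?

symmetric

Reflexive: yes — every world is S-related to itself.
Serial: yes — every world has a successor (e.g. w1 S w1).
Symmetric: no — w1 S w2 but not w2 S w1.
Transitive: yes — every two-step S-path is closed by a direct edge.
Only symmetric fails.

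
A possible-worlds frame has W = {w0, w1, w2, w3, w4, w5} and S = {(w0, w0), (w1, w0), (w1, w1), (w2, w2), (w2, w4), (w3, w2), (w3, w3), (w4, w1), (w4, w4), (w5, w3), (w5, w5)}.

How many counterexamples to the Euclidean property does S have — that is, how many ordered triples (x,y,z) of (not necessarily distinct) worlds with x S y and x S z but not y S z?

5

Enumerating: (w1,w0,w1), (w2,w4,w2), (w3,w2,w3), (w4,w1,w4), (w5,w3,w5).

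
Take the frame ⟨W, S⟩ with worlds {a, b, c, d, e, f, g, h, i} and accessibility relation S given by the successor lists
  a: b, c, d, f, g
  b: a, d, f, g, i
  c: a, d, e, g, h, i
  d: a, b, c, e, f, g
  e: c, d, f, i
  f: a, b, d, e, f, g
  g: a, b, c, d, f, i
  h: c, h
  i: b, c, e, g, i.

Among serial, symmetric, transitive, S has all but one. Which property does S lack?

Serial: yes — every world has a successor (e.g. a S b).
Symmetric: yes — every pair in S has its reverse in S.
Transitive: no — a S b and b S i, but not a S i.
Only transitive fails.

transitive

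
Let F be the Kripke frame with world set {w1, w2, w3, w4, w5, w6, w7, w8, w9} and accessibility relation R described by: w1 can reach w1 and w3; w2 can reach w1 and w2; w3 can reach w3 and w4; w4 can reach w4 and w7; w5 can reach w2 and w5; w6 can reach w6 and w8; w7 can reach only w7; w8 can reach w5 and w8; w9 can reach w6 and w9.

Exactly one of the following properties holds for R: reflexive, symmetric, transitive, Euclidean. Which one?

reflexive

Reflexive: yes — every world is R-related to itself.
Symmetric: no — w1 R w3 but not w3 R w1.
Transitive: no — w1 R w3 and w3 R w4, but not w1 R w4.
Euclidean: no — w1 R w3 and w1 R w1, but not w3 R w1.
Only reflexive holds.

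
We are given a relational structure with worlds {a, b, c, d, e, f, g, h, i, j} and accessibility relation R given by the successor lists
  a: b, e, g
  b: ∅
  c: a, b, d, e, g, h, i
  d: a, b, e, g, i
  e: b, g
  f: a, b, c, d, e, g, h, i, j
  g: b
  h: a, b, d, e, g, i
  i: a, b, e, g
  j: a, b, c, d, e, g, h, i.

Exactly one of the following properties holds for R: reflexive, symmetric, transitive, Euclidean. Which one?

transitive

Reflexive: no — a is not related to itself.
Symmetric: no — a R b but not b R a.
Transitive: yes — every two-step R-path is closed by a direct edge.
Euclidean: no — a R b and a R e, but not b R e.
Only transitive holds.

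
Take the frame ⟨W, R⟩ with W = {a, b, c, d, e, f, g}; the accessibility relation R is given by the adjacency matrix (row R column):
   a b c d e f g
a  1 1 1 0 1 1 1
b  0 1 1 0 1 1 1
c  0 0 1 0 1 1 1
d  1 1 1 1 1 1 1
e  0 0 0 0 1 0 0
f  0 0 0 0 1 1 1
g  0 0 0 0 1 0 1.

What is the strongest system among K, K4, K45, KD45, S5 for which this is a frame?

Transitive (axiom 4): yes — every two-step R-path is closed by a direct edge.
Euclidean (axiom 5): no — a R c and a R b, but not c R b.
Serial (axiom D): yes — every world has a successor (e.g. a R a).
Reflexive (axiom T): yes — every world is R-related to itself.
So F validates K, K4; K45 would additionally require R to be Euclidean. The strongest is K4.

K4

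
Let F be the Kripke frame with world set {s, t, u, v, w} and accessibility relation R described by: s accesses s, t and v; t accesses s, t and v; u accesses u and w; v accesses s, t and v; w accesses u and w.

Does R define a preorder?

Yes

Reflexive: yes — every world is R-related to itself.
Transitive: yes — every two-step R-path is closed by a direct edge.
So R is a preorder.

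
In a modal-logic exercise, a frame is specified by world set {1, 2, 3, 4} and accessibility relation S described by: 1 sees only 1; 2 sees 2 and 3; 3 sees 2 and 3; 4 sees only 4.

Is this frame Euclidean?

Euclidean: yes — any two successors of a common world are S-related.

Yes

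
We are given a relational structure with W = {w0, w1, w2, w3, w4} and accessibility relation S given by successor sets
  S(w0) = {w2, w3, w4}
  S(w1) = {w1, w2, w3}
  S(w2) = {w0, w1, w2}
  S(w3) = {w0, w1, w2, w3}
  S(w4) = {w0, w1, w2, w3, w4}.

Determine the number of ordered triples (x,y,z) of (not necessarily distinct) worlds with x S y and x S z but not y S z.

18

Enumerating: (w0,w2,w3), (w0,w2,w4), (w0,w3,w4), (w1,w2,w3), (w2,w0,w0), (w2,w0,w1), (w2,w1,w0), (w3,w0,w0), (w3,w0,w1), (w3,w1,w0), (w3,w2,w3), (w4,w0,w0), (w4,w0,w1), (w4,w1,w0), (w4,w1,w4), (w4,w2,w3), (w4,w2,w4), (w4,w3,w4).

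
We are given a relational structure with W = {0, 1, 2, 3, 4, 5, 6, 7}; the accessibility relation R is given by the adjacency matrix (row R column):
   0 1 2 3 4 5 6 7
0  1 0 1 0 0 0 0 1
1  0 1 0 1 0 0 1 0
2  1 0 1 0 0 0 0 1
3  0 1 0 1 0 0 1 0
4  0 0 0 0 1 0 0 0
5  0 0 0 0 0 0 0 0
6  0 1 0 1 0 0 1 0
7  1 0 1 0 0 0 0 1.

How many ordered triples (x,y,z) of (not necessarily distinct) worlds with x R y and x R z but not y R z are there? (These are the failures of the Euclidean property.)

0

R is Euclidean; there are no such tuples.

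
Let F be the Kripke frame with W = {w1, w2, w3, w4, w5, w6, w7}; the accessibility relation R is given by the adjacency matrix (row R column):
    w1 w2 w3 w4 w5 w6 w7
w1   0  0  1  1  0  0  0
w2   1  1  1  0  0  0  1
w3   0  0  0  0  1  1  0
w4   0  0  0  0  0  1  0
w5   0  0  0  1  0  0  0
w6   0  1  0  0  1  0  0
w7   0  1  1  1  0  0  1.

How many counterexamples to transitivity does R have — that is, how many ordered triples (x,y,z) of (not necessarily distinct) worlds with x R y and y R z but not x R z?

20

Enumerating: (w1,w3,w5), (w1,w3,w6), (w1,w4,w6), (w2,w1,w4), (w2,w3,w5), (w2,w3,w6), (w2,w7,w4), (w3,w5,w4), (w3,w6,w2), (w4,w6,w2), (w4,w6,w5), (w5,w4,w6), … and 8 more.
Total: 20.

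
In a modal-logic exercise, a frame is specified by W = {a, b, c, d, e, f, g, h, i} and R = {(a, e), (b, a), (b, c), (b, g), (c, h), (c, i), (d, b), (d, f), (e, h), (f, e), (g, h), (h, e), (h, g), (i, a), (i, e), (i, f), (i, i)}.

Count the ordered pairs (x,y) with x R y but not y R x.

Enumerating: (a,e), (b,a), (b,c), (b,g), (c,h), (c,i), (d,b), (d,f), (f,e), (i,a), (i,e), (i,f).

12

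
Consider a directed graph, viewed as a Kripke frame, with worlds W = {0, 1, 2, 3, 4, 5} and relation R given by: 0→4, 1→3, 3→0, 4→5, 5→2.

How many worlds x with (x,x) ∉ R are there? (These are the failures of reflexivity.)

6

Enumerating: 0, 1, 2, 3, 4, 5.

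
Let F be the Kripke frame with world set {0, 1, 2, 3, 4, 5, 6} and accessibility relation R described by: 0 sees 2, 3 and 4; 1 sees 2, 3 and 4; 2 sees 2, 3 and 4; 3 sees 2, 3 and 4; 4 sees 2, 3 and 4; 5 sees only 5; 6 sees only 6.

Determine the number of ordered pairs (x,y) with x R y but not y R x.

6

Enumerating: (0,2), (0,3), (0,4), (1,2), (1,3), (1,4).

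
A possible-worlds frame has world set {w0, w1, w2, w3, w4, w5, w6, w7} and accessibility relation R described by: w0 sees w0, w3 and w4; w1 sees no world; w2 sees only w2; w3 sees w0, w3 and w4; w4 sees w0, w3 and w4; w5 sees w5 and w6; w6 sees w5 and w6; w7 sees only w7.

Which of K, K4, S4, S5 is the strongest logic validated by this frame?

Transitive (axiom 4): yes — every two-step R-path is closed by a direct edge.
Reflexive (axiom T): no — w1 is not related to itself.
Euclidean (axiom 5): yes — any two successors of a common world are R-related.
So F validates K, K4; S4 would additionally require R to be reflexive. The strongest is K4.

K4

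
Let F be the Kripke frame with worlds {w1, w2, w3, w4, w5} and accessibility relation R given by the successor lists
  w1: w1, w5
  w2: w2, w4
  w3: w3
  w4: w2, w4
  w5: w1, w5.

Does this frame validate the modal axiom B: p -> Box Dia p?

The schema B characterises exactly the symmetric frames.
Symmetric: yes — every pair in R has its reverse in R.

Yes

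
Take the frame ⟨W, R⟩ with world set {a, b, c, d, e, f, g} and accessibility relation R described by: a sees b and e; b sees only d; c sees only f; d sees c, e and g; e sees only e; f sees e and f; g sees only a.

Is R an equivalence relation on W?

Reflexive: no — a is not related to itself.
Symmetric: no — a R b but not b R a.
Transitive: no — a R b and b R d, but not a R d.
So R is not an equivalence relation.

No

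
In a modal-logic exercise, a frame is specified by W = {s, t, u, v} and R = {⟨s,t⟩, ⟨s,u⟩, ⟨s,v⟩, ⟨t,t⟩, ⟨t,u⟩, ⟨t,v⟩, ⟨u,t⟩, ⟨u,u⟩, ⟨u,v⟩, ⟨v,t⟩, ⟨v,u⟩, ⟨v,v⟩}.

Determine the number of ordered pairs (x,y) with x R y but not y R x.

3

Enumerating: (s,t), (s,u), (s,v).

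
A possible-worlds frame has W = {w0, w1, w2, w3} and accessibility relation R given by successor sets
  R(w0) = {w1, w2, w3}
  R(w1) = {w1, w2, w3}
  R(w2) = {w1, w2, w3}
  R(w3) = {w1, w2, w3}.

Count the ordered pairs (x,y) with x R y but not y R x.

3

Enumerating: (w0,w1), (w0,w2), (w0,w3).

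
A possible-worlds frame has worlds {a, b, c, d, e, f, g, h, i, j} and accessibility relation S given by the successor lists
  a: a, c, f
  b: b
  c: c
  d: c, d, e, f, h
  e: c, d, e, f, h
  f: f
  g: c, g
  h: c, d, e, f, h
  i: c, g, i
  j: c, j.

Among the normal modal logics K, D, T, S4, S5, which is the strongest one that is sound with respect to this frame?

Serial (axiom D): yes — every world has a successor (e.g. a S a).
Reflexive (axiom T): yes — every world is S-related to itself.
Transitive (axiom 4): yes — every two-step S-path is closed by a direct edge.
Euclidean (axiom 5): no — a S c and a S f, but not c S f.
So F validates K, D, T, S4; S5 would additionally require S to be Euclidean. The strongest is S4.

S4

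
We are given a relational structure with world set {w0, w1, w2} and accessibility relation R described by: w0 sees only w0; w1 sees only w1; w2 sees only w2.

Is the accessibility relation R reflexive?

Yes

Reflexive: yes — every world is R-related to itself.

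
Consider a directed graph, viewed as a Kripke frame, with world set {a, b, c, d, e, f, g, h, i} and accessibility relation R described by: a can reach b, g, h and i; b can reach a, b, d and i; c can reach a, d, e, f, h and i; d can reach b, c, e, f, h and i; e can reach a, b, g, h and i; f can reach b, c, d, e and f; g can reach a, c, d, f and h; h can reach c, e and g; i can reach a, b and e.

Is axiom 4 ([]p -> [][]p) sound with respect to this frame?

No

Axiom 4 corresponds to the accessibility relation being transitive.
Transitive: no — a R b and b R d, but not a R d.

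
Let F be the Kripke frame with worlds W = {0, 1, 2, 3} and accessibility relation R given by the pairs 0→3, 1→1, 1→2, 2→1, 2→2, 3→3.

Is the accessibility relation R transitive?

Transitive: yes — every two-step R-path is closed by a direct edge.

Yes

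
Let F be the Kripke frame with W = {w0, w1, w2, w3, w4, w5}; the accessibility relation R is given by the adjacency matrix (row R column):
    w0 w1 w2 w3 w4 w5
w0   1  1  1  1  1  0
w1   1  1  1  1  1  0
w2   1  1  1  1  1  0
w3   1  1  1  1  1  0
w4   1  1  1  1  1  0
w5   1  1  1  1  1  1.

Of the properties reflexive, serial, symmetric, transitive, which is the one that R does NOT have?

Reflexive: yes — every world is R-related to itself.
Serial: yes — every world has a successor (e.g. w0 R w0).
Symmetric: no — w5 R w0 but not w0 R w5.
Transitive: yes — every two-step R-path is closed by a direct edge.
Only symmetric fails.

symmetric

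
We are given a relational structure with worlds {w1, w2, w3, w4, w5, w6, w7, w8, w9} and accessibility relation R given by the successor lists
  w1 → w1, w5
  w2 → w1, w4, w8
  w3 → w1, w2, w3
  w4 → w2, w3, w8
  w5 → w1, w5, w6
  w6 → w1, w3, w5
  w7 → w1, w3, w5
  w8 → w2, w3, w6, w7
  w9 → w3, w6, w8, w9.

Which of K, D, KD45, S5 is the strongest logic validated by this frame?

Serial (axiom D): yes — every world has a successor (e.g. w1 R w1).
Transitive (axiom 4): no — w1 R w5 and w5 R w6, but not w1 R w6.
Euclidean (axiom 5): no — w2 R w1 and w2 R w4, but not w1 R w4.
Reflexive (axiom T): no — w2 is not related to itself.
So F validates K, D; KD45 would additionally require R to be Euclidean and transitive. The strongest is D.

D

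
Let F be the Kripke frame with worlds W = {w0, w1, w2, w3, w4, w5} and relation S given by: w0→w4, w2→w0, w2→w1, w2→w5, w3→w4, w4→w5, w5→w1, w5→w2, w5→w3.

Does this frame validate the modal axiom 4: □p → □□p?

No

Axiom 4 corresponds to the accessibility relation being transitive.
Transitive: no — w0 S w4 and w4 S w5, but not w0 S w5.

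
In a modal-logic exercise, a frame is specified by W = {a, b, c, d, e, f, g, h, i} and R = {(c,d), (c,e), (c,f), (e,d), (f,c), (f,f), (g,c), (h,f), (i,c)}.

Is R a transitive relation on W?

Transitive: no — f R c and c R d, but not f R d.

No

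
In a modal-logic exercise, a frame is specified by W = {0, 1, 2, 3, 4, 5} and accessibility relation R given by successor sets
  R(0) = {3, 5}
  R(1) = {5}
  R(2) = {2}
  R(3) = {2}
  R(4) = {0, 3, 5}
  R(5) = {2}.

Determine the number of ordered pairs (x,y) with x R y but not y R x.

8

Enumerating: (0,3), (0,5), (1,5), (3,2), (4,0), (4,3), (4,5), (5,2).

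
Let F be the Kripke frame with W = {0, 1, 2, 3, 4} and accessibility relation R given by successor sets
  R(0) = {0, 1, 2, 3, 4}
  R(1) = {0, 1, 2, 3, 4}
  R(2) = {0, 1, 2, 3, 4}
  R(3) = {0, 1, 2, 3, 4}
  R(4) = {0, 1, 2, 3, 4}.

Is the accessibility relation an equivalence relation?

Yes

Reflexive: yes — every world is R-related to itself.
Symmetric: yes — every pair in R has its reverse in R.
Transitive: yes — every two-step R-path is closed by a direct edge.
So R is an equivalence relation.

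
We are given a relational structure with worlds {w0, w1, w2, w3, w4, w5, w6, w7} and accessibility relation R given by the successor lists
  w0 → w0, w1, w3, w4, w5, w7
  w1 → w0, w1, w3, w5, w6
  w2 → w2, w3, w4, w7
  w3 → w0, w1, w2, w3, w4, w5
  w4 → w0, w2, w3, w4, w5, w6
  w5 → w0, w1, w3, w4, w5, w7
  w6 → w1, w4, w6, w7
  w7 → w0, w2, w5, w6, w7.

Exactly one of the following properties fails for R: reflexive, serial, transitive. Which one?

Reflexive: yes — every world is R-related to itself.
Serial: yes — every world has a successor (e.g. w0 R w0).
Transitive: no — w0 R w1 and w1 R w6, but not w0 R w6.
Only transitive fails.

transitive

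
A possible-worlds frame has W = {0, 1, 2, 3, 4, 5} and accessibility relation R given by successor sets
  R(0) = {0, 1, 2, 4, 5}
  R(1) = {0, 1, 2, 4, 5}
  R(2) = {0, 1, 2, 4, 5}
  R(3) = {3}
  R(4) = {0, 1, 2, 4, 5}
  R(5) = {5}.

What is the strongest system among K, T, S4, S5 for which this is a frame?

Reflexive (axiom T): yes — every world is R-related to itself.
Transitive (axiom 4): yes — every two-step R-path is closed by a direct edge.
Euclidean (axiom 5): no — 0 R 5 and 0 R 1, but not 5 R 1.
So F validates K, T, S4; S5 would additionally require R to be Euclidean. The strongest is S4.

S4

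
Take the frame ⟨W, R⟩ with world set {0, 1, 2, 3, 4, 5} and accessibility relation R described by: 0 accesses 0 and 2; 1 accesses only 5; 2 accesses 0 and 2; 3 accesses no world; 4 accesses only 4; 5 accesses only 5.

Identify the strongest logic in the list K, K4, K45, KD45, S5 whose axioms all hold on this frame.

Transitive (axiom 4): yes — every two-step R-path is closed by a direct edge.
Euclidean (axiom 5): yes — any two successors of a common world are R-related.
Serial (axiom D): no — 3 has no R-successor.
Reflexive (axiom T): no — 1 is not related to itself.
So F validates K, K4, K45; KD45 would additionally require R to be serial. The strongest is K45.

K45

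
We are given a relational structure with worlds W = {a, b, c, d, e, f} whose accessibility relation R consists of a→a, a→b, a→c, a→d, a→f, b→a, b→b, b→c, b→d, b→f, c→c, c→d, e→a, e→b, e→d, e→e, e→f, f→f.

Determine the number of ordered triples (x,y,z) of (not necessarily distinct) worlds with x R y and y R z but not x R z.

2

Enumerating: (e,a,c), (e,b,c).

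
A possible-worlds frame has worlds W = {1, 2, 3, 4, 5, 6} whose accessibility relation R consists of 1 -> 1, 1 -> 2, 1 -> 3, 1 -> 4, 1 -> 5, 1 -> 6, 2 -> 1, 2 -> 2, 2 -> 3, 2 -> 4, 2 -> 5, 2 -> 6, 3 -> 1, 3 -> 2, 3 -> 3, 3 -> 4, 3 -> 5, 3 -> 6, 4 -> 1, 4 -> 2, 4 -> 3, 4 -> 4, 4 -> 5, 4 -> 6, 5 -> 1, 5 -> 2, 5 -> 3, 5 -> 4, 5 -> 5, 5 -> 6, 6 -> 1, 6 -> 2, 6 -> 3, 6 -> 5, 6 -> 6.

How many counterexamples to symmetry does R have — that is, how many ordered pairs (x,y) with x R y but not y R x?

Enumerating: (4,6).

1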